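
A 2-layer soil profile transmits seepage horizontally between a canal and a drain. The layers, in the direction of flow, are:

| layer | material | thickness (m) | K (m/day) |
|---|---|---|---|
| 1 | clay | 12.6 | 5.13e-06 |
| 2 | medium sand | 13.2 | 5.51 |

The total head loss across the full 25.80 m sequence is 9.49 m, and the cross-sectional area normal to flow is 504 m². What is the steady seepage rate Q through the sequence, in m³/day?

0.00195

Flow is perpendicular to layering, so the layers act in series and the equivalent K is the thickness-weighted harmonic mean.
Total thickness L = 12.6 + 13.2 = 25.80 m.
Σ(b_i/K_i) = 12.6/5.13e-06 + 13.2/5.51 = 2.456e+06 d.
K_eq = L / Σ(b_i/K_i) = 25.80 / 2.456e+06 = 1.050e-05 m/day.
Q = K_eq · A · (Δh/L) = 1.050e-05 × 504 × (9.49/25.80) = 0.001947 m³/day.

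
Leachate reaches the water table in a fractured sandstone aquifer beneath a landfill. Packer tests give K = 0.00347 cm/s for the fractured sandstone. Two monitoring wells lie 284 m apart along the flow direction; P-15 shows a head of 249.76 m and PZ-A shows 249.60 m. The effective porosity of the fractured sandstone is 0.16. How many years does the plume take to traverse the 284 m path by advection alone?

Convert K: 0.00347 cm/s × 864 = 2.998 m/day.
Hydraulic gradient i = (249.76 − 249.60) / 284 = 0.16 / 284 = 0.0005634.
Darcy flux q = K · i = 2.998 × 0.0005634 = 0.001689 m/day.
Seepage velocity v = q / n_e = 0.001689 / 0.16 = 0.01056 m/day.
Travel time t = L / v = 284 / 0.01056 = 26903 days = 73.66 years.

73.7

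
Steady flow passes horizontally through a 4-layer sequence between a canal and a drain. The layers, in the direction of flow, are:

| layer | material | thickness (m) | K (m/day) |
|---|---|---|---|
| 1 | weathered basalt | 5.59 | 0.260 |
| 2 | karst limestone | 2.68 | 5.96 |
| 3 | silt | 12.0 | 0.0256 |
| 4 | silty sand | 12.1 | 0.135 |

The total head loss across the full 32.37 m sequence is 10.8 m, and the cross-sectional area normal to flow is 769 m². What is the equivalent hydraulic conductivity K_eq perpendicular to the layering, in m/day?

0.0558

Flow is perpendicular to layering, so the layers act in series and the equivalent K is the thickness-weighted harmonic mean.
Total thickness L = 5.59 + 2.68 + 12.0 + 12.1 = 32.37 m.
Σ(b_i/K_i) = 5.59/0.260 + 2.68/5.96 + 12.0/0.0256 + 12.1/0.135 = 580.3 d.
K_eq = L / Σ(b_i/K_i) = 32.37 / 580.3 = 0.05578 m/day.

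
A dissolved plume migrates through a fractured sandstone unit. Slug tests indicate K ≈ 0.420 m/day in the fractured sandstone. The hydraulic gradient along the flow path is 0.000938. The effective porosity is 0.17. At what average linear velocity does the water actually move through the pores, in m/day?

0.00232

Hydraulic gradient i = 0.000938.
Darcy flux q = K · i = 0.4200 × 0.0009380 = 0.0003940 m/day.
Seepage velocity v = q / n_e = 0.0003940 / 0.17 = 0.002317 m/day.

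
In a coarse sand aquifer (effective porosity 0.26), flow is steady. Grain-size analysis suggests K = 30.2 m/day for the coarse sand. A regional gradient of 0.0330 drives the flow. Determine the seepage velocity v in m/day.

Hydraulic gradient i = 0.0330.
Darcy flux q = K · i = 30.20 × 0.03300 = 0.9966 m/day.
Seepage velocity v = q / n_e = 0.9966 / 0.26 = 3.833 m/day.

3.83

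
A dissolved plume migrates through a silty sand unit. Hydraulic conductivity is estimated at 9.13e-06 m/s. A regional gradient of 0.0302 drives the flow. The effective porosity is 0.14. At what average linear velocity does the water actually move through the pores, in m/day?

0.170

Convert K: 9.13e-06 m/s × 86400 = 0.7888 m/day.
Hydraulic gradient i = 0.0302.
Darcy flux q = K · i = 0.7888 × 0.03020 = 0.02382 m/day.
Seepage velocity v = q / n_e = 0.02382 / 0.14 = 0.1702 m/day.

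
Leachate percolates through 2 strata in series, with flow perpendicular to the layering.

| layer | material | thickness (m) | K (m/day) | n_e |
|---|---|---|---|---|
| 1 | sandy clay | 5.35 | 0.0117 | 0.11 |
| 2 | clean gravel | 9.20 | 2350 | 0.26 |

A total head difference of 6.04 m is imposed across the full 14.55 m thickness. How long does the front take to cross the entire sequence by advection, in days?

With flow normal to the layers, continuity requires the same specific discharge q through every layer.
Σ(b_i/K_i) = 5.35/0.0117 + 9.20/2350 = 457.3 d.
q = Δh / Σ(b_i/K_i) = 6.04 / 457.3 = 0.01321 m/day.
In each layer the seepage velocity is v_i = q/n_i, so the layer transit time is t_i = b_i·n_i / q:
  layer 1 (sandy clay): t_1 = 5.35 × 0.11 / 0.01321 = 44.55 d
  layer 2 (clean gravel): t_2 = 9.20 × 0.26 / 0.01321 = 181.1 d
Total t = Σ t_i = 225.6 days.

226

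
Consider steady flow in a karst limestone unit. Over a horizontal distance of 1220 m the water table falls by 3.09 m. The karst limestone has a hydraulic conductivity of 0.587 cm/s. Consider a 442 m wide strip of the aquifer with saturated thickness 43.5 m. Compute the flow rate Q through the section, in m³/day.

24700

Convert K: 0.587 cm/s × 864 = 507.2 m/day.
Cross-sectional area A = 442 × 43.5 = 19227 m².
Hydraulic gradient i = Δh / L = 3.09 / 1220 = 0.002533.
Darcy's law: Q = K · A · i = 507.2 × 19227 × 0.002533 = 24698 m³/day.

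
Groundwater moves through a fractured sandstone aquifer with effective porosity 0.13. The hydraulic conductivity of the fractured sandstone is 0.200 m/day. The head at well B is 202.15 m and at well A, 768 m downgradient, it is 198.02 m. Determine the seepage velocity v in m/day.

0.00827

Hydraulic gradient i = (202.15 − 198.02) / 768 = 4.13 / 768 = 0.005378.
Darcy flux q = K · i = 0.2000 × 0.005378 = 0.001076 m/day.
Seepage velocity v = q / n_e = 0.001076 / 0.13 = 0.008273 m/day.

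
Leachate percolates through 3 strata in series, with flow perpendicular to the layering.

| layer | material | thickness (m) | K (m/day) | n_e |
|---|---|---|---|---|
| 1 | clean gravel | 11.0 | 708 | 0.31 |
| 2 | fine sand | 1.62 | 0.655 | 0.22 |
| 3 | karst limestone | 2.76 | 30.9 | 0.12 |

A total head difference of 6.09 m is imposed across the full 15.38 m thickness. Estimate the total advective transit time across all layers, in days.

1.73

With flow normal to the layers, continuity requires the same specific discharge q through every layer.
Σ(b_i/K_i) = 11.0/708 + 1.62/0.655 + 2.76/30.9 = 2.578 d.
q = Δh / Σ(b_i/K_i) = 6.09 / 2.578 = 2.362 m/day.
In each layer the seepage velocity is v_i = q/n_i, so the layer transit time is t_i = b_i·n_i / q:
  layer 1 (clean gravel): t_1 = 11.0 × 0.31 / 2.362 = 1.444 d
  layer 2 (fine sand): t_2 = 1.62 × 0.22 / 2.362 = 0.1509 d
  layer 3 (karst limestone): t_3 = 2.76 × 0.12 / 2.362 = 0.1402 d
Total t = Σ t_i = 1.735 days.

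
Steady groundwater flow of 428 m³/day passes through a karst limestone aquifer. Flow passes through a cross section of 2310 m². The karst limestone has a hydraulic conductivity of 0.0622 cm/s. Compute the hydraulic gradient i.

Convert K: 0.0622 cm/s × 864 = 53.74 m/day.
From Q = K·A·i, i = Q / (K·A) = 428 / (53.74 × 2310) = 0.003448.

0.00345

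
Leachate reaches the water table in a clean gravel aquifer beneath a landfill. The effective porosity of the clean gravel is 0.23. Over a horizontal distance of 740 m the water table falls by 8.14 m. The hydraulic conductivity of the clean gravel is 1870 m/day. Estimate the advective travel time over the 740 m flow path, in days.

Hydraulic gradient i = Δh / L = 8.14 / 740 = 0.01100.
Darcy flux q = K · i = 1870 × 0.01100 = 20.57 m/day.
Seepage velocity v = q / n_e = 20.57 / 0.23 = 89.43 m/day.
Travel time t = L / v = 740 / 89.43 = 8.274 days.

8.27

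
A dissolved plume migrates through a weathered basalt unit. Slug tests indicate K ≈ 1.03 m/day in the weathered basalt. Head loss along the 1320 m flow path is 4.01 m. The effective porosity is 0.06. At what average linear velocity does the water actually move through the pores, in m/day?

Hydraulic gradient i = Δh / L = 4.01 / 1320 = 0.003038.
Darcy flux q = K · i = 1.030 × 0.003038 = 0.003129 m/day.
Seepage velocity v = q / n_e = 0.003129 / 0.06 = 0.05215 m/day.

0.0522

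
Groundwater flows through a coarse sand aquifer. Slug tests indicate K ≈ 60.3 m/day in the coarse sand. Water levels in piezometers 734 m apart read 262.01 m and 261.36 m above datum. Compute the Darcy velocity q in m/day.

Hydraulic gradient i = (262.01 − 261.36) / 734 = 0.65 / 734 = 0.0008856.
Specific discharge q = K · i = 60.30 × 0.0008856 = 0.05340 m/day.

0.0534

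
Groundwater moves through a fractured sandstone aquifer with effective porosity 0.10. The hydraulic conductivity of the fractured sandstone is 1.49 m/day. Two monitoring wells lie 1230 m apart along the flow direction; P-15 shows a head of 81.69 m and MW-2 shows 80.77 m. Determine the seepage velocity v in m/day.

0.0111

Hydraulic gradient i = (81.69 − 80.77) / 1230 = 0.92 / 1230 = 0.0007480.
Darcy flux q = K · i = 1.490 × 0.0007480 = 0.001114 m/day.
Seepage velocity v = q / n_e = 0.001114 / 0.10 = 0.01114 m/day.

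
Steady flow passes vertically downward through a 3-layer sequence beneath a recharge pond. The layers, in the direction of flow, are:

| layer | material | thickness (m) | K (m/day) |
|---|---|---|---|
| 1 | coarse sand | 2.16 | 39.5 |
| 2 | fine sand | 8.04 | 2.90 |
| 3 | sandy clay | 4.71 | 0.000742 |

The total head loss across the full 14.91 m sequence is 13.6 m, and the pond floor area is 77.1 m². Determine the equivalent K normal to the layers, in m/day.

Flow is perpendicular to layering, so the layers act in series and the equivalent K is the thickness-weighted harmonic mean.
Total thickness L = 2.16 + 8.04 + 4.71 = 14.91 m.
Σ(b_i/K_i) = 2.16/39.5 + 8.04/2.90 + 4.71/0.000742 = 6351 d.
K_eq = L / Σ(b_i/K_i) = 14.91 / 6351 = 0.002348 m/day.

0.00235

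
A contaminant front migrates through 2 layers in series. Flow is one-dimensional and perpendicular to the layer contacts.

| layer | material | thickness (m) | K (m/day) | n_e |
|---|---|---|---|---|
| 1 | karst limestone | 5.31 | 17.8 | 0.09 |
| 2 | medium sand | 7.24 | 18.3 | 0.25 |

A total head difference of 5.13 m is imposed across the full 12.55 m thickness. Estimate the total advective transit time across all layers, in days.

With flow normal to the layers, continuity requires the same specific discharge q through every layer.
Σ(b_i/K_i) = 5.31/17.8 + 7.24/18.3 = 0.6939 d.
q = Δh / Σ(b_i/K_i) = 5.13 / 0.6939 = 7.393 m/day.
In each layer the seepage velocity is v_i = q/n_i, so the layer transit time is t_i = b_i·n_i / q:
  layer 1 (karst limestone): t_1 = 5.31 × 0.09 / 7.393 = 0.06465 d
  layer 2 (medium sand): t_2 = 7.24 × 0.25 / 7.393 = 0.2448 d
Total t = Σ t_i = 0.3095 days.

0.309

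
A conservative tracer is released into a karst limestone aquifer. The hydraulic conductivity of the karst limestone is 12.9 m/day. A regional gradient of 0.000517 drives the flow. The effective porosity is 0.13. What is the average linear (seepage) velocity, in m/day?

0.0513

Hydraulic gradient i = 0.000517.
Darcy flux q = K · i = 12.90 × 0.0005170 = 0.006669 m/day.
Seepage velocity v = q / n_e = 0.006669 / 0.13 = 0.05130 m/day.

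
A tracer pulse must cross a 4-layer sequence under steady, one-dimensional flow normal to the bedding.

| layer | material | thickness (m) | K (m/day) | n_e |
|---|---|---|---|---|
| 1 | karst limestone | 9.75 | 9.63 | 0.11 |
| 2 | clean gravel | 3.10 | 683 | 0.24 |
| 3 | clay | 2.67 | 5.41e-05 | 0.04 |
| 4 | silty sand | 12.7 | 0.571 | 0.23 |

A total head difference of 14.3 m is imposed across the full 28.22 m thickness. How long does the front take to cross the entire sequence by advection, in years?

With flow normal to the layers, continuity requires the same specific discharge q through every layer.
Σ(b_i/K_i) = 9.75/9.63 + 3.10/683 + 2.67/5.41e-05 + 12.7/0.571 = 49376 d.
q = Δh / Σ(b_i/K_i) = 14.3 / 49376 = 0.0002896 m/day.
In each layer the seepage velocity is v_i = q/n_i, so the layer transit time is t_i = b_i·n_i / q:
  layer 1 (karst limestone): t_1 = 9.75 × 0.11 / 0.0002896 = 3703 d
  layer 2 (clean gravel): t_2 = 3.10 × 0.24 / 0.0002896 = 2569 d
  layer 3 (clay): t_3 = 2.67 × 0.04 / 0.0002896 = 368.8 d
  layer 4 (silty sand): t_4 = 12.7 × 0.23 / 0.0002896 = 10086 d
Total t = Σ t_i = 16727 days = 45.80 years.

45.8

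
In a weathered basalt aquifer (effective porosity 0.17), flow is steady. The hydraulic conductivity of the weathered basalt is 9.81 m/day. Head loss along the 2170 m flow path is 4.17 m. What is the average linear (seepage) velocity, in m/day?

0.111

Hydraulic gradient i = Δh / L = 4.17 / 2170 = 0.001922.
Darcy flux q = K · i = 9.810 × 0.001922 = 0.01885 m/day.
Seepage velocity v = q / n_e = 0.01885 / 0.17 = 0.1109 m/day.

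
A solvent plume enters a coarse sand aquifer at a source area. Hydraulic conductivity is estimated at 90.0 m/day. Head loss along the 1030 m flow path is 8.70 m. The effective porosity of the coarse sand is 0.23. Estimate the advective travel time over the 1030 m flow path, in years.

Hydraulic gradient i = Δh / L = 8.70 / 1030 = 0.008447.
Darcy flux q = K · i = 90.00 × 0.008447 = 0.7602 m/day.
Seepage velocity v = q / n_e = 0.7602 / 0.23 = 3.305 m/day.
Travel time t = L / v = 1030 / 3.305 = 311.6 days = 0.8532 years.

0.853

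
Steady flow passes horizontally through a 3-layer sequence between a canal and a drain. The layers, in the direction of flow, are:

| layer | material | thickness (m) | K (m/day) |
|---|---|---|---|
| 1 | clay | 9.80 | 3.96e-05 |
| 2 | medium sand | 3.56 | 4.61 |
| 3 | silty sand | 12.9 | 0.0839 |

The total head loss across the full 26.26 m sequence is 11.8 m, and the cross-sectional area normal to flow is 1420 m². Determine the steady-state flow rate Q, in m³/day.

Flow is perpendicular to layering, so the layers act in series and the equivalent K is the thickness-weighted harmonic mean.
Total thickness L = 9.80 + 3.56 + 12.9 = 26.26 m.
Σ(b_i/K_i) = 9.80/3.96e-05 + 3.56/4.61 + 12.9/0.0839 = 2.476e+05 d.
K_eq = L / Σ(b_i/K_i) = 26.26 / 2.476e+05 = 0.0001060 m/day.
Q = K_eq · A · (Δh/L) = 0.0001060 × 1420 × (11.8/26.26) = 0.06767 m³/day.

0.0677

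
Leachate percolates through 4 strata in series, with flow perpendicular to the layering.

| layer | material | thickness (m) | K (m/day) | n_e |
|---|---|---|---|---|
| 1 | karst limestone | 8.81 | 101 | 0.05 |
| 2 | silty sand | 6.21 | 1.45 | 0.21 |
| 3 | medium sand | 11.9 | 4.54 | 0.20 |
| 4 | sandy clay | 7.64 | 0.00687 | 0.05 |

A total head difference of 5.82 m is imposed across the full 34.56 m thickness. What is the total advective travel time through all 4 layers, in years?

With flow normal to the layers, continuity requires the same specific discharge q through every layer.
Σ(b_i/K_i) = 8.81/101 + 6.21/1.45 + 11.9/4.54 + 7.64/0.00687 = 1119 d.
q = Δh / Σ(b_i/K_i) = 5.82 / 1119 = 0.005201 m/day.
In each layer the seepage velocity is v_i = q/n_i, so the layer transit time is t_i = b_i·n_i / q:
  layer 1 (karst limestone): t_1 = 8.81 × 0.05 / 0.005201 = 84.70 d
  layer 2 (silty sand): t_2 = 6.21 × 0.21 / 0.005201 = 250.8 d
  layer 3 (medium sand): t_3 = 11.9 × 0.20 / 0.005201 = 457.6 d
  layer 4 (sandy clay): t_4 = 7.64 × 0.05 / 0.005201 = 73.45 d
Total t = Σ t_i = 866.5 days = 2.372 years.

2.37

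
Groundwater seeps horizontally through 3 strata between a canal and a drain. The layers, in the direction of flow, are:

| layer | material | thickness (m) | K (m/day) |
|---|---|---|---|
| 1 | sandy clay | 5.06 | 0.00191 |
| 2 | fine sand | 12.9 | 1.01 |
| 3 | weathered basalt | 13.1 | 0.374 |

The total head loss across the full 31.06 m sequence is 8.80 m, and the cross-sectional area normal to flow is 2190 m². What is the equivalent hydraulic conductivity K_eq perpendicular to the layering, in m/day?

Flow is perpendicular to layering, so the layers act in series and the equivalent K is the thickness-weighted harmonic mean.
Total thickness L = 5.06 + 12.9 + 13.1 = 31.06 m.
Σ(b_i/K_i) = 5.06/0.00191 + 12.9/1.01 + 13.1/0.374 = 2697 d.
K_eq = L / Σ(b_i/K_i) = 31.06 / 2697 = 0.01152 m/day.

0.0115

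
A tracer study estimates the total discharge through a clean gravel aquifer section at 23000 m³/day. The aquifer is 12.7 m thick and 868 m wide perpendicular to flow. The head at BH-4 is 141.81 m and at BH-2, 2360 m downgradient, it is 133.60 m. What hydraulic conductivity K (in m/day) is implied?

600

Cross-sectional area A = 868 × 12.7 = 11024 m².
Hydraulic gradient i = (141.81 − 133.60) / 2360 = 8.21 / 2360 = 0.003479.
From Q = K·A·i, K = Q / (A·i) = 23000 / (11024 × 0.003479) = 599.8 m/day.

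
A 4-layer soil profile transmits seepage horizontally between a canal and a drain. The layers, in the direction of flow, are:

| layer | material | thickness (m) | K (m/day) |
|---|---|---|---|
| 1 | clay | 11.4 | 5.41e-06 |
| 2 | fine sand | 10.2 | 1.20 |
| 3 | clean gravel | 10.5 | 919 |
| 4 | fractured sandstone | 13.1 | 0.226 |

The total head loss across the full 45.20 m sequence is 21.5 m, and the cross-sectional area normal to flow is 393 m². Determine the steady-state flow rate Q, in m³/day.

Flow is perpendicular to layering, so the layers act in series and the equivalent K is the thickness-weighted harmonic mean.
Total thickness L = 11.4 + 10.2 + 10.5 + 13.1 = 45.20 m.
Σ(b_i/K_i) = 11.4/5.41e-06 + 10.2/1.20 + 10.5/919 + 13.1/0.226 = 2.107e+06 d.
K_eq = L / Σ(b_i/K_i) = 45.20 / 2.107e+06 = 2.145e-05 m/day.
Q = K_eq · A · (Δh/L) = 2.145e-05 × 393 × (21.5/45.20) = 0.004010 m³/day.

0.00401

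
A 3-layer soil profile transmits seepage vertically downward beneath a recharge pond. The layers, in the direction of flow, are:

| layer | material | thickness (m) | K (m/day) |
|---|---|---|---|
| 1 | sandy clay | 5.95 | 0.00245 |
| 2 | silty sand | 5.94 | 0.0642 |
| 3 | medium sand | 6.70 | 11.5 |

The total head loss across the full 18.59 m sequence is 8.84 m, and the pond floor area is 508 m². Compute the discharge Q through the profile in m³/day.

1.78

Flow is perpendicular to layering, so the layers act in series and the equivalent K is the thickness-weighted harmonic mean.
Total thickness L = 5.95 + 5.94 + 6.70 = 18.59 m.
Σ(b_i/K_i) = 5.95/0.00245 + 5.94/0.0642 + 6.70/11.5 = 2522 d.
K_eq = L / Σ(b_i/K_i) = 18.59 / 2522 = 0.007372 m/day.
Q = K_eq · A · (Δh/L) = 0.007372 × 508 × (8.84/18.59) = 1.781 m³/day.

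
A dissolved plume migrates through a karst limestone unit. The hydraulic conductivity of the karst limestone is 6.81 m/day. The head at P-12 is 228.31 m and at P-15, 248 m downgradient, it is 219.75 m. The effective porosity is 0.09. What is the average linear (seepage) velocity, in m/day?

Hydraulic gradient i = (228.31 − 219.75) / 248 = 8.56 / 248 = 0.03452.
Darcy flux q = K · i = 6.810 × 0.03452 = 0.2351 m/day.
Seepage velocity v = q / n_e = 0.2351 / 0.09 = 2.612 m/day.

2.61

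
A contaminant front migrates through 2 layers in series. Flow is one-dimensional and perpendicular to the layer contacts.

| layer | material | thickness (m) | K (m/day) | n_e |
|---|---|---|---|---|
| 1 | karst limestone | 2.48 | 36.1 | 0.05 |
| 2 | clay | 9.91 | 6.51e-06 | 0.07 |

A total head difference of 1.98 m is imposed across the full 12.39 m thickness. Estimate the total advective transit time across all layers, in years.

1720

With flow normal to the layers, continuity requires the same specific discharge q through every layer.
Σ(b_i/K_i) = 2.48/36.1 + 9.91/6.51e-06 = 1.522e+06 d.
q = Δh / Σ(b_i/K_i) = 1.98 / 1.522e+06 = 1.301e-06 m/day.
In each layer the seepage velocity is v_i = q/n_i, so the layer transit time is t_i = b_i·n_i / q:
  layer 1 (karst limestone): t_1 = 2.48 × 0.05 / 1.301e-06 = 95334 d
  layer 2 (clay): t_2 = 9.91 × 0.07 / 1.301e-06 = 5.333e+05 d
Total t = Σ t_i = 6.287e+05 days = 1721 years.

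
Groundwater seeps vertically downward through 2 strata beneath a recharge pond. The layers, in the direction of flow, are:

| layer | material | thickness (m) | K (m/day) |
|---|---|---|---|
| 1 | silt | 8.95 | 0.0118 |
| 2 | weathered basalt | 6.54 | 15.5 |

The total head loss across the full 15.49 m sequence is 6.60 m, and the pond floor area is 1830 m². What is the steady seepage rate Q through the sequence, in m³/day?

15.9

Flow is perpendicular to layering, so the layers act in series and the equivalent K is the thickness-weighted harmonic mean.
Total thickness L = 8.95 + 6.54 = 15.49 m.
Σ(b_i/K_i) = 8.95/0.0118 + 6.54/15.5 = 758.9 d.
K_eq = L / Σ(b_i/K_i) = 15.49 / 758.9 = 0.02041 m/day.
Q = K_eq · A · (Δh/L) = 0.02041 × 1830 × (6.60/15.49) = 15.92 m³/day.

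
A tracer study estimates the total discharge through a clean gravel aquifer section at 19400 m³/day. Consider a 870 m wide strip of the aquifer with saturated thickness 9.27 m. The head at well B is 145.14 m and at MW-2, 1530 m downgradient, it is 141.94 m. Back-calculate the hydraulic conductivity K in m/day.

Cross-sectional area A = 870 × 9.27 = 8065 m².
Hydraulic gradient i = (145.14 − 141.94) / 1530 = 3.2 / 1530 = 0.002092.
From Q = K·A·i, K = Q / (A·i) = 19400 / (8065 × 0.002092) = 1150 m/day.

1150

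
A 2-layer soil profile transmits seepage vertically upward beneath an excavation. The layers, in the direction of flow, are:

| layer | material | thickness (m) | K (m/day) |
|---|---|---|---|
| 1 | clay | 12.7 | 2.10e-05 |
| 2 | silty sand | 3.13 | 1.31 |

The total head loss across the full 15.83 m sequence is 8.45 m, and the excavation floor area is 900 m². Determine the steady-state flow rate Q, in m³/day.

0.0126

Flow is perpendicular to layering, so the layers act in series and the equivalent K is the thickness-weighted harmonic mean.
Total thickness L = 12.7 + 3.13 = 15.83 m.
Σ(b_i/K_i) = 12.7/2.10e-05 + 3.13/1.31 = 6.048e+05 d.
K_eq = L / Σ(b_i/K_i) = 15.83 / 6.048e+05 = 2.618e-05 m/day.
Q = K_eq · A · (Δh/L) = 2.618e-05 × 900 × (8.45/15.83) = 0.01258 m³/day.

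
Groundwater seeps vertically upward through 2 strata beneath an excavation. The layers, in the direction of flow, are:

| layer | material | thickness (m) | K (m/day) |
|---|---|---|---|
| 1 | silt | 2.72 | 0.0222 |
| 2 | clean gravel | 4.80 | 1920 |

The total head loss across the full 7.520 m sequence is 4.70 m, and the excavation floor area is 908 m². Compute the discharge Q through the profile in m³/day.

34.8

Flow is perpendicular to layering, so the layers act in series and the equivalent K is the thickness-weighted harmonic mean.
Total thickness L = 2.72 + 4.80 = 7.520 m.
Σ(b_i/K_i) = 2.72/0.0222 + 4.80/1920 = 122.5 d.
K_eq = L / Σ(b_i/K_i) = 7.520 / 122.5 = 0.06138 m/day.
Q = K_eq · A · (Δh/L) = 0.06138 × 908 × (4.70/7.520) = 34.83 m³/day.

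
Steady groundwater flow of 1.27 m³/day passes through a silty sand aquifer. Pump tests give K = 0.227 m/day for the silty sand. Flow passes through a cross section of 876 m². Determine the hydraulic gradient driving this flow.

From Q = K·A·i, i = Q / (K·A) = 1.27 / (0.2270 × 876.0) = 0.006387.

0.00639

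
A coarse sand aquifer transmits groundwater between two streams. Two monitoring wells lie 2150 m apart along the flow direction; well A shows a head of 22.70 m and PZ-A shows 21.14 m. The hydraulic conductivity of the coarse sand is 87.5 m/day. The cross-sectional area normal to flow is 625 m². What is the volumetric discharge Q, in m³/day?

Hydraulic gradient i = (22.70 − 21.14) / 2150 = 1.56 / 2150 = 0.0007256.
Darcy's law: Q = K · A · i = 87.50 × 625.0 × 0.0007256 = 39.68 m³/day.

39.7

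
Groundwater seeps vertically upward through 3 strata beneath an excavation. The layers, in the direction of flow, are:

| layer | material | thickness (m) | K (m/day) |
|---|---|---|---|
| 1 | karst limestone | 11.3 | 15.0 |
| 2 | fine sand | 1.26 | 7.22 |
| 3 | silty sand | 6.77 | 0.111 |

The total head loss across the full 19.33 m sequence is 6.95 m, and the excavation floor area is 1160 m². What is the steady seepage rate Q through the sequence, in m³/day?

130

Flow is perpendicular to layering, so the layers act in series and the equivalent K is the thickness-weighted harmonic mean.
Total thickness L = 11.3 + 1.26 + 6.77 = 19.33 m.
Σ(b_i/K_i) = 11.3/15.0 + 1.26/7.22 + 6.77/0.111 = 61.92 d.
K_eq = L / Σ(b_i/K_i) = 19.33 / 61.92 = 0.3122 m/day.
Q = K_eq · A · (Δh/L) = 0.3122 × 1160 × (6.95/19.33) = 130.2 m³/day.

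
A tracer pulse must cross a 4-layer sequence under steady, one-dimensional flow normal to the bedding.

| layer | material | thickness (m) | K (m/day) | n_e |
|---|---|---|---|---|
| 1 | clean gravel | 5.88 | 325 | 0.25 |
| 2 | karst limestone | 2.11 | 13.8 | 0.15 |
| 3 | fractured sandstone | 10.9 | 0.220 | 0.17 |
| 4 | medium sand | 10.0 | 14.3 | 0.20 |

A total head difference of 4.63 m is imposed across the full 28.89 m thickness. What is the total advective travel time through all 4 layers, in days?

With flow normal to the layers, continuity requires the same specific discharge q through every layer.
Σ(b_i/K_i) = 5.88/325 + 2.11/13.8 + 10.9/0.220 + 10.0/14.3 = 50.42 d.
q = Δh / Σ(b_i/K_i) = 4.63 / 50.42 = 0.09184 m/day.
In each layer the seepage velocity is v_i = q/n_i, so the layer transit time is t_i = b_i·n_i / q:
  layer 1 (clean gravel): t_1 = 5.88 × 0.25 / 0.09184 = 16.01 d
  layer 2 (karst limestone): t_2 = 2.11 × 0.15 / 0.09184 = 3.446 d
  layer 3 (fractured sandstone): t_3 = 10.9 × 0.17 / 0.09184 = 20.18 d
  layer 4 (medium sand): t_4 = 10.0 × 0.20 / 0.09184 = 21.78 d
Total t = Σ t_i = 61.41 days.

61.4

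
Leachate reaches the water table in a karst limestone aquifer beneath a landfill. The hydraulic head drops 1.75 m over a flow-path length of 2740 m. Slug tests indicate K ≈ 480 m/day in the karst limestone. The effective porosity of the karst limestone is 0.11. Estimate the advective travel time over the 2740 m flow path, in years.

2.69

Hydraulic gradient i = Δh / L = 1.75 / 2740 = 0.0006387.
Darcy flux q = K · i = 480.0 × 0.0006387 = 0.3066 m/day.
Seepage velocity v = q / n_e = 0.3066 / 0.11 = 2.787 m/day.
Travel time t = L / v = 2740 / 2.787 = 983.1 days = 2.692 years.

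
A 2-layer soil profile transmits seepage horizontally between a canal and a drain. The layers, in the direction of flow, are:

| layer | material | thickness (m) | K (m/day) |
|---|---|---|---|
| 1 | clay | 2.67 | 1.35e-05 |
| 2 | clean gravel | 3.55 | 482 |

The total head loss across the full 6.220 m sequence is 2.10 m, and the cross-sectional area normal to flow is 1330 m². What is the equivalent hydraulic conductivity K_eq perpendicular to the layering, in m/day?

3.14e-05

Flow is perpendicular to layering, so the layers act in series and the equivalent K is the thickness-weighted harmonic mean.
Total thickness L = 2.67 + 3.55 = 6.220 m.
Σ(b_i/K_i) = 2.67/1.35e-05 + 3.55/482 = 1.978e+05 d.
K_eq = L / Σ(b_i/K_i) = 6.220 / 1.978e+05 = 3.145e-05 m/day.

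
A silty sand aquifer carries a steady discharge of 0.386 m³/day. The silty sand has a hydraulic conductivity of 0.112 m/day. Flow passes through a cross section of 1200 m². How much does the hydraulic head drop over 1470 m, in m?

From Q = K·A·i, i = Q / (K·A) = 0.386 / (0.1120 × 1200) = 0.002872.
Head loss Δh = i · L = 0.002872 × 1470 = 4.222 m.

4.22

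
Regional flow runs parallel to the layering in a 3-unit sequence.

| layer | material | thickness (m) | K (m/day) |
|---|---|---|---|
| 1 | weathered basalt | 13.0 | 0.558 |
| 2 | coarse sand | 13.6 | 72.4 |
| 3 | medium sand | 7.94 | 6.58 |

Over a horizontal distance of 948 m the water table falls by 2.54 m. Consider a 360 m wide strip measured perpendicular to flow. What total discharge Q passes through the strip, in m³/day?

1010

Flow is parallel to layering, so each bed carries its own Darcy discharge and the transmissivities add.
Σ(K_i·b_i) = 0.558×13.0 + 72.4×13.6 + 6.58×7.94 = 1044 m²/day.
Hydraulic gradient i = Δh / L = 2.54 / 948 = 0.002679.
Q = Σ(K_i·b_i) · W · i = 1044 × 360 × 0.002679 = 1007 m³/day.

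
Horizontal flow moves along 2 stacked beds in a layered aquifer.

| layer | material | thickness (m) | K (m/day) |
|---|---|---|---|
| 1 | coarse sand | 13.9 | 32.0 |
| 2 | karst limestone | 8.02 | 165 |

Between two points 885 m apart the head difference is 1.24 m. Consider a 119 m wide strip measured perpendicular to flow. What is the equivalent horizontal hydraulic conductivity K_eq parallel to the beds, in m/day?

Flow is parallel to layering, so each bed carries its own Darcy discharge and the transmissivities add.
Σ(K_i·b_i) = 32.0×13.9 + 165×8.02 = 1768 m²/day.
Total thickness b = 21.92 m, so K_eq = Σ(K_i·b_i)/b = 80.66 m/day.

80.7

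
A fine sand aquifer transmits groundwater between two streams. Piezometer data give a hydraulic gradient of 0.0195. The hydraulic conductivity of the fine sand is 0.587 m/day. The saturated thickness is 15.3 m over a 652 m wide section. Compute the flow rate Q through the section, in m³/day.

Cross-sectional area A = 652 × 15.3 = 9976 m².
Hydraulic gradient i = 0.0195.
Darcy's law: Q = K · A · i = 0.5870 × 9976 × 0.01950 = 114.2 m³/day.

114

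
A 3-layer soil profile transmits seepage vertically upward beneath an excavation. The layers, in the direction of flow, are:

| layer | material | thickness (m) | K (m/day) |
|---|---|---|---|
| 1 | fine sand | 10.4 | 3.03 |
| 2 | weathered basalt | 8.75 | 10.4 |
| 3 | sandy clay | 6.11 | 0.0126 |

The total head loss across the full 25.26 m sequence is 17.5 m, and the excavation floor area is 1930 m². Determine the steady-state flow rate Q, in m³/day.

69.0

Flow is perpendicular to layering, so the layers act in series and the equivalent K is the thickness-weighted harmonic mean.
Total thickness L = 10.4 + 8.75 + 6.11 = 25.26 m.
Σ(b_i/K_i) = 10.4/3.03 + 8.75/10.4 + 6.11/0.0126 = 489.2 d.
K_eq = L / Σ(b_i/K_i) = 25.26 / 489.2 = 0.05164 m/day.
Q = K_eq · A · (Δh/L) = 0.05164 × 1930 × (17.5/25.26) = 69.04 m³/day.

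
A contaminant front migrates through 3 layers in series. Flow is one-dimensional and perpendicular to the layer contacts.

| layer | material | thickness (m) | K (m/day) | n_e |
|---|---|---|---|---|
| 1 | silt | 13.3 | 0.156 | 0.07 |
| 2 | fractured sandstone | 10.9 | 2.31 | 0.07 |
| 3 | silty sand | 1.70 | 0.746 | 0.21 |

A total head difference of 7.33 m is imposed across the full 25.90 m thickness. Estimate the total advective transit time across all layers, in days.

With flow normal to the layers, continuity requires the same specific discharge q through every layer.
Σ(b_i/K_i) = 13.3/0.156 + 10.9/2.31 + 1.70/0.746 = 92.25 d.
q = Δh / Σ(b_i/K_i) = 7.33 / 92.25 = 0.07945 m/day.
In each layer the seepage velocity is v_i = q/n_i, so the layer transit time is t_i = b_i·n_i / q:
  layer 1 (silt): t_1 = 13.3 × 0.07 / 0.07945 = 11.72 d
  layer 2 (fractured sandstone): t_2 = 10.9 × 0.07 / 0.07945 = 9.603 d
  layer 3 (silty sand): t_3 = 1.70 × 0.21 / 0.07945 = 4.493 d
Total t = Σ t_i = 25.81 days.

25.8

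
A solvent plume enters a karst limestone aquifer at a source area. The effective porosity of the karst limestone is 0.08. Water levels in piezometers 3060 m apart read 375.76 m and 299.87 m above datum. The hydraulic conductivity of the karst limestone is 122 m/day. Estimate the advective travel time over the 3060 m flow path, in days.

Hydraulic gradient i = (375.76 − 299.87) / 3060 = 75.89 / 3060 = 0.02480.
Darcy flux q = K · i = 122.0 × 0.02480 = 3.026 m/day.
Seepage velocity v = q / n_e = 3.026 / 0.08 = 37.82 m/day.
Travel time t = L / v = 3060 / 37.82 = 80.91 days.

80.9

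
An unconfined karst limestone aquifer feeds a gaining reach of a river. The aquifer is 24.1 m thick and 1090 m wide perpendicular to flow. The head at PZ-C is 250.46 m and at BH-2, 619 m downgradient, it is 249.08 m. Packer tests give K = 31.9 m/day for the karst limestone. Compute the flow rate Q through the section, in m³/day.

Cross-sectional area A = 1090 × 24.1 = 26269 m².
Hydraulic gradient i = (250.46 − 249.08) / 619 = 1.38 / 619 = 0.002229.
Darcy's law: Q = K · A · i = 31.90 × 26269 × 0.002229 = 1868 m³/day.

1870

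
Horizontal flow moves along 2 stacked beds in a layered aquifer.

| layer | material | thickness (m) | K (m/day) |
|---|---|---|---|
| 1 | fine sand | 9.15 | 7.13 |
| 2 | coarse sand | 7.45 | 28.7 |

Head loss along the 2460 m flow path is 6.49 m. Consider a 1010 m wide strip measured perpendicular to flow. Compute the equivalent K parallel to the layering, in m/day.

16.8

Flow is parallel to layering, so each bed carries its own Darcy discharge and the transmissivities add.
Σ(K_i·b_i) = 7.13×9.15 + 28.7×7.45 = 279.1 m²/day.
Total thickness b = 16.60 m, so K_eq = Σ(K_i·b_i)/b = 16.81 m/day.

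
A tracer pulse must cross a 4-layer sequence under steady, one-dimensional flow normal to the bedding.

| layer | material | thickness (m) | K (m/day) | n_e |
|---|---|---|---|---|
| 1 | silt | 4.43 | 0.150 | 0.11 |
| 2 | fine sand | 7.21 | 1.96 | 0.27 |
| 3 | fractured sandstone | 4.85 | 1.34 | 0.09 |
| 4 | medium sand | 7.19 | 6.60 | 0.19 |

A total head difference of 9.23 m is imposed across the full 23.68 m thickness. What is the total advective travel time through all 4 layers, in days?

With flow normal to the layers, continuity requires the same specific discharge q through every layer.
Σ(b_i/K_i) = 4.43/0.150 + 7.21/1.96 + 4.85/1.34 + 7.19/6.60 = 37.92 d.
q = Δh / Σ(b_i/K_i) = 9.23 / 37.92 = 0.2434 m/day.
In each layer the seepage velocity is v_i = q/n_i, so the layer transit time is t_i = b_i·n_i / q:
  layer 1 (silt): t_1 = 4.43 × 0.11 / 0.2434 = 2.002 d
  layer 2 (fine sand): t_2 = 7.21 × 0.27 / 0.2434 = 7.998 d
  layer 3 (fractured sandstone): t_3 = 4.85 × 0.09 / 0.2434 = 1.793 d
  layer 4 (medium sand): t_4 = 7.19 × 0.19 / 0.2434 = 5.613 d
Total t = Σ t_i = 17.41 days.

17.4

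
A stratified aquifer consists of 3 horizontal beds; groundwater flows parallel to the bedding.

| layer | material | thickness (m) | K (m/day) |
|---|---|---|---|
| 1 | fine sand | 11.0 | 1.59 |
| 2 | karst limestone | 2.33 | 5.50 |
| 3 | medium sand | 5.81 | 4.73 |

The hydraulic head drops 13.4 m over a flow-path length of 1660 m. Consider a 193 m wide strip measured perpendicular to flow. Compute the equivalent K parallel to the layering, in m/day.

3.02

Flow is parallel to layering, so each bed carries its own Darcy discharge and the transmissivities add.
Σ(K_i·b_i) = 1.59×11.0 + 5.50×2.33 + 4.73×5.81 = 57.79 m²/day.
Total thickness b = 19.14 m, so K_eq = Σ(K_i·b_i)/b = 3.019 m/day.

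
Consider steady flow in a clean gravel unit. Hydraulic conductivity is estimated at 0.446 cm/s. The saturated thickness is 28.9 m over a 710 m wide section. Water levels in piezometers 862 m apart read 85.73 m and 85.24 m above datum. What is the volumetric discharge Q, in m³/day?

4490

Convert K: 0.446 cm/s × 864 = 385.3 m/day.
Cross-sectional area A = 710 × 28.9 = 20519 m².
Hydraulic gradient i = (85.73 − 85.24) / 862 = 0.49 / 862 = 0.0005684.
Darcy's law: Q = K · A · i = 385.3 × 20519 × 0.0005684 = 4495 m³/day.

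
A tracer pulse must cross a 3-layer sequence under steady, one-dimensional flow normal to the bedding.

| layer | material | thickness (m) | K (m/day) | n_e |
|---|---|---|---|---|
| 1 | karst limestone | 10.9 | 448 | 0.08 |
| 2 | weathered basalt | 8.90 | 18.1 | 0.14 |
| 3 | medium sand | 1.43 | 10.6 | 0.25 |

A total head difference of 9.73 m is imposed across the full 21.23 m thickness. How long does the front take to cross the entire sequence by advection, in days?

With flow normal to the layers, continuity requires the same specific discharge q through every layer.
Σ(b_i/K_i) = 10.9/448 + 8.90/18.1 + 1.43/10.6 = 0.6509 d.
q = Δh / Σ(b_i/K_i) = 9.73 / 0.6509 = 14.95 m/day.
In each layer the seepage velocity is v_i = q/n_i, so the layer transit time is t_i = b_i·n_i / q:
  layer 1 (karst limestone): t_1 = 10.9 × 0.08 / 14.95 = 0.05834 d
  layer 2 (weathered basalt): t_2 = 8.90 × 0.14 / 14.95 = 0.08336 d
  layer 3 (medium sand): t_3 = 1.43 × 0.25 / 14.95 = 0.02392 d
Total t = Σ t_i = 0.1656 days.

0.166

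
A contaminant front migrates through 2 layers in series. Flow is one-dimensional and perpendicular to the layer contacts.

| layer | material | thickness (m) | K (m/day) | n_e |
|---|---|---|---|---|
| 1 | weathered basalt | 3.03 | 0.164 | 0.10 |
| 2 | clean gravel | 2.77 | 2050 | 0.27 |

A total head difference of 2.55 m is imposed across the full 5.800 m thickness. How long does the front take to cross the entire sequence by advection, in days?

7.61

With flow normal to the layers, continuity requires the same specific discharge q through every layer.
Σ(b_i/K_i) = 3.03/0.164 + 2.77/2050 = 18.48 d.
q = Δh / Σ(b_i/K_i) = 2.55 / 18.48 = 0.1380 m/day.
In each layer the seepage velocity is v_i = q/n_i, so the layer transit time is t_i = b_i·n_i / q:
  layer 1 (weathered basalt): t_1 = 3.03 × 0.10 / 0.1380 = 2.195 d
  layer 2 (clean gravel): t_2 = 2.77 × 0.27 / 0.1380 = 5.419 d
Total t = Σ t_i = 7.615 days.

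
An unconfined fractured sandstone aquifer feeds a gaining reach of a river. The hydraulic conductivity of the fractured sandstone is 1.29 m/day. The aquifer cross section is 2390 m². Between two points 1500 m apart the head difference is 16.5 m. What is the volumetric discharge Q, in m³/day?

33.9

Hydraulic gradient i = Δh / L = 16.5 / 1500 = 0.01100.
Darcy's law: Q = K · A · i = 1.290 × 2390 × 0.01100 = 33.91 m³/day.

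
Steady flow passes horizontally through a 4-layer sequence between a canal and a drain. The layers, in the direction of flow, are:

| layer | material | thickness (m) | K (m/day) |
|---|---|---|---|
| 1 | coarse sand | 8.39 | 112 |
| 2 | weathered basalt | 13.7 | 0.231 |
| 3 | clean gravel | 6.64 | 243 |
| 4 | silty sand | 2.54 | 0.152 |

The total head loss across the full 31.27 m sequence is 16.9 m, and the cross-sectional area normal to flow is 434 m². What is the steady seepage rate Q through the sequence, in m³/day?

96.4

Flow is perpendicular to layering, so the layers act in series and the equivalent K is the thickness-weighted harmonic mean.
Total thickness L = 8.39 + 13.7 + 6.64 + 2.54 = 31.27 m.
Σ(b_i/K_i) = 8.39/112 + 13.7/0.231 + 6.64/243 + 2.54/0.152 = 76.12 d.
K_eq = L / Σ(b_i/K_i) = 31.27 / 76.12 = 0.4108 m/day.
Q = K_eq · A · (Δh/L) = 0.4108 × 434 × (16.9/31.27) = 96.36 m³/day.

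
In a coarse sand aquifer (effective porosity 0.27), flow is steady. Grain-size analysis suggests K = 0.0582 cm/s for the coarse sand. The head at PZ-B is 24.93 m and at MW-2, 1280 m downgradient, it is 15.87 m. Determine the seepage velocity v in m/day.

1.32

Convert K: 0.0582 cm/s × 864 = 50.28 m/day.
Hydraulic gradient i = (24.93 − 15.87) / 1280 = 9.06 / 1280 = 0.007078.
Darcy flux q = K · i = 50.28 × 0.007078 = 0.3559 m/day.
Seepage velocity v = q / n_e = 0.3559 / 0.27 = 1.318 m/day.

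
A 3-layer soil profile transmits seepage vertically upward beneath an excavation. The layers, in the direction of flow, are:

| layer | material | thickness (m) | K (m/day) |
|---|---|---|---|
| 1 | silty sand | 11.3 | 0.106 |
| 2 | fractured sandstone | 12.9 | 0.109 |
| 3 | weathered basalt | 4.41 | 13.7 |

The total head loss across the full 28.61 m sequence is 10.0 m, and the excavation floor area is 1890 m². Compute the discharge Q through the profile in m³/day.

Flow is perpendicular to layering, so the layers act in series and the equivalent K is the thickness-weighted harmonic mean.
Total thickness L = 11.3 + 12.9 + 4.41 = 28.61 m.
Σ(b_i/K_i) = 11.3/0.106 + 12.9/0.109 + 4.41/13.7 = 225.3 d.
K_eq = L / Σ(b_i/K_i) = 28.61 / 225.3 = 0.1270 m/day.
Q = K_eq · A · (Δh/L) = 0.1270 × 1890 × (10.0/28.61) = 83.90 m³/day.

83.9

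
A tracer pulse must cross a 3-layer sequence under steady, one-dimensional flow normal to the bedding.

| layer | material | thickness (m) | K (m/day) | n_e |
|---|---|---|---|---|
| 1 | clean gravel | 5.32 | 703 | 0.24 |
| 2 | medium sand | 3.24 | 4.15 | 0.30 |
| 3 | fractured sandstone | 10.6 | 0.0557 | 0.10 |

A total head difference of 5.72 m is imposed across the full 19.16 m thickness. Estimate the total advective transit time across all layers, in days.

111

With flow normal to the layers, continuity requires the same specific discharge q through every layer.
Σ(b_i/K_i) = 5.32/703 + 3.24/4.15 + 10.6/0.0557 = 191.1 d.
q = Δh / Σ(b_i/K_i) = 5.72 / 191.1 = 0.02993 m/day.
In each layer the seepage velocity is v_i = q/n_i, so the layer transit time is t_i = b_i·n_i / q:
  layer 1 (clean gravel): t_1 = 5.32 × 0.24 / 0.02993 = 42.66 d
  layer 2 (medium sand): t_2 = 3.24 × 0.30 / 0.02993 = 32.47 d
  layer 3 (fractured sandstone): t_3 = 10.6 × 0.10 / 0.02993 = 35.41 d
Total t = Σ t_i = 110.5 days.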